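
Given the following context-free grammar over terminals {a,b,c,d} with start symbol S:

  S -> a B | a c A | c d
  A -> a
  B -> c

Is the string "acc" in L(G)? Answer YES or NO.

Convert to CNF:
  S -> T0 B | T0 X3 | T1 T2
  A -> a
  B -> c
  T0 -> a
  T1 -> c
  T2 -> d
  X3 -> T1 A

Fill CYK table bottom-up:
  cell(0,0) a: {A,T0}  orig:{A}
  cell(1,1) c: {B,T1}  orig:{B}
  cell(2,2) c: {B,T1}  orig:{B}
  cell(0,1) ac: {S}
  cell(1,2) cc: ∅
  cell(0,2) acc: ∅

S ∉ T[0,2] ⇒ NO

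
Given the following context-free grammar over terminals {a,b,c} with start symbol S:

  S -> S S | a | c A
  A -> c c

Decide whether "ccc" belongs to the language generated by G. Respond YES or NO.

CNF form of G:
  S -> S S | T0 A | a
  A -> T0 T0
  T0 -> c

CYK table (by increasing span):
  [0..0]={T0}  "c"  orig:{}
  [1..1]={T0}  "c"  orig:{}
  [2..2]={T0}  "c"  orig:{}
  [0..1]={A}  "cc"
  [1..2]={A}  "cc"
  [0..2]={S}  "ccc"

S ∈ T[0,2] ⇒ YES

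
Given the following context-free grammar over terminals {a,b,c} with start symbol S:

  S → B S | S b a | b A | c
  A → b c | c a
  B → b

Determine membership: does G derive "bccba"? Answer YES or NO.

CNF form of G:
  S -> B S | S X3 | T0 A | c
  A -> T0 T1 | T1 T2
  B -> b
  T0 -> b
  T1 -> c
  T2 -> a
  X3 -> T0 T2

CYK fill:
  T[0,0] 'b' = {B,T0}  orig:{B}
  T[1,1] 'c' = {S,T1}  orig:{S}
  T[2,2] 'c' = {S,T1}  orig:{S}
  T[3,3] 'b' = {B,T0}  orig:{B}
  T[4,4] 'a' = {T2}  orig:{}
  T[0,1] 'bc' = {A,S}
  T[1,2] 'cc' = ∅
  T[2,3] 'cb' = ∅
  T[3,4] 'ba' = {X3}  orig:{}
  T[0,2] 'bcc' = ∅
  T[1,3] 'ccb' = ∅
  T[2,4] 'cba' = {S}
  T[0,3] 'bccb' = ∅
  T[1,4] 'ccba' = ∅
  T[0,4] 'bccba' = ∅

S ∉ T[0,4] ⇒ NO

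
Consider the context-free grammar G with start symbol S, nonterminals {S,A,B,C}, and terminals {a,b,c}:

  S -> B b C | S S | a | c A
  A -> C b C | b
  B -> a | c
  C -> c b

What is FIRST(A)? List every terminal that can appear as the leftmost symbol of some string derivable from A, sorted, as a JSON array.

FIRST sets, iterate to fixpoint:
pass 1:
  A via A→b: +{b}
  B via B→a: +{a}
  B via B→c: +{c}
  C via C→c b: +{c}
  S via S→B b C: +{a,c}
  FIRST[S]={a,c}  FIRST[A]={b}  FIRST[B]={a,c}  FIRST[C]={c}
pass 2:
  A via A→C b C: +{c}
  FIRST[S]={a,c}  FIRST[A]={b,c}  FIRST[B]={a,c}  FIRST[C]={c}
pass 3: done
  FIRST[S]={a,c}  FIRST[A]={b,c}  FIRST[B]={a,c}  FIRST[C]={c}

FIRST(A) = ["b", "c"]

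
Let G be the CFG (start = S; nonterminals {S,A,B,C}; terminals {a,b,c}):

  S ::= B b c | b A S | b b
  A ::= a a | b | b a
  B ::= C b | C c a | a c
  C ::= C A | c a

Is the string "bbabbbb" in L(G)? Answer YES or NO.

CNF form of G:
  S -> B X4 | T1 T1 | T1 X5
  A -> T0 T0 | T1 T0 | b
  B -> C T1 | C X3 | T0 T2
  C -> C A | T2 T0
  T0 -> a
  T1 -> b
  T2 -> c
  X3 -> T2 T0
  X4 -> T1 T2
  X5 -> A S

CYK table (by increasing span):
  cell(0,0) b: {A,T1}  orig:{A}
  cell(1,1) b: {A,T1}  orig:{A}
  cell(2,2) a: {T0}  orig:{}
  cell(3,3) b: {A,T1}  orig:{A}
  cell(4,4) b: {A,T1}  orig:{A}
  cell(5,5) b: {A,T1}  orig:{A}
  cell(6,6) b: {A,T1}  orig:{A}
  cell(0,1) bb: {S}
  cell(1,2) ba: {A}
  cell(2,3) ab: ∅
  cell(3,4) bb: {S}
  cell(4,5) bb: {S}
  cell(5,6) bb: {S}
  cell(0,2) bba: ∅
  cell(1,3) bab: ∅
  cell(2,4) abb: ∅
  cell(3,5) bbb: {X5}  orig:{}
  cell(4,6) bbb: {X5}  orig:{}
  cell(0,3) bbab: ∅
  cell(1,4) babb: {X5}  orig:{}
  cell(2,5) abbb: ∅
  cell(3,6) bbbb: {S}
  cell(0,4) bbabb: {S}
  cell(1,5) babbb: ∅
  cell(2,6) abbbb: ∅
  cell(0,5) bbabbb: ∅
  cell(1,6) babbbb: {X5}  orig:{}
  cell(0,6) bbabbbb: {S}

S ∈ T[0,6] ⇒ YES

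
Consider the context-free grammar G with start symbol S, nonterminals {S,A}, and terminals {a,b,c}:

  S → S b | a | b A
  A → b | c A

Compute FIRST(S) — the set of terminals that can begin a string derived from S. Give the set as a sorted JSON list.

Compute FIRST by fixpoint:
round 1:
  A via A→b: +{b}
  A via A→c A: +{c}
  S via S→a: +{a}
  S via S→b A: +{b}
  FIRST(S)={a,b}  FIRST(A)={b,c}
round 2: (no change)
  FIRST(S)={a,b}  FIRST(A)={b,c}

FIRST(S) = ["a", "b"]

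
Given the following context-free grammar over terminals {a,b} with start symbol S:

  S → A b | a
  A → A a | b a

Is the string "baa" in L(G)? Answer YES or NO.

CNF form of G:
  S -> A T1 | a
  A -> A T0 | T1 T0
  T0 -> a
  T1 -> b

CYK fill:
  cell(0,0) b: {T1}  orig:{}
  cell(1,1) a: {S,T0}  orig:{S}
  cell(2,2) a: {S,T0}  orig:{S}
  cell(0,1) ba: {A}
  cell(1,2) aa: ∅
  cell(0,2) baa: {A}

S ∉ T[0,2] ⇒ NO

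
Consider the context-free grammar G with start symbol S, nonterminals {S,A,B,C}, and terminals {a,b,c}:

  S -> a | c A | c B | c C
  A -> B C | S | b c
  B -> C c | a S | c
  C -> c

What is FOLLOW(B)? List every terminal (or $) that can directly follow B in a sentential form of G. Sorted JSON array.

Compute FIRST by fixpoint:
[1]
  A via A→b c: +{b}
  B via B→a S: +{a}
  B via B→c: +{c}
  C via C→c: +{c}
  S via S→a: +{a}
  S via S→c A: +{c}
  S: {a,c}  A: {b}  B: {a,c}  C: {c}
[2]
  A via A→B C: +{a,c}
  S: {a,c}  A: {a,b,c}  B: {a,c}  C: {c}
[3] (no change)
  S: {a,c}  A: {a,b,c}  B: {a,c}  C: {c}

Compute FOLLOW by fixpoint:
FOLLOW(S) := {$}
iter 1:
  A→B C: FOLLOW(B) ⊇ FIRST(C) = {c}; new: +{c}
  B→C c: FOLLOW(C) ⊇ FIRST(c) = {c}; new: +{c}
  B→a S: FOLLOW(S) ⊇ FOLLOW(B) ⊇ {c}; new: +{c}
  S→c A: FOLLOW(A) ⊇ FOLLOW(S) ⊇ {$,c}; new: +{$,c}
  S→c B: FOLLOW(B) ⊇ FOLLOW(S) ⊇ {$,c}; new: +{$}
  S→c C: FOLLOW(C) ⊇ FOLLOW(S) ⊇ {$,c}; new: +{$}
  FOLLOW(S)={$,c}  FOLLOW(A)={$,c}  FOLLOW(B)={$,c}  FOLLOW(C)={$,c}
iter 2: done
  FOLLOW(S)={$,c}  FOLLOW(A)={$,c}  FOLLOW(B)={$,c}  FOLLOW(C)={$,c}

FOLLOW(B) = ["$", "c"]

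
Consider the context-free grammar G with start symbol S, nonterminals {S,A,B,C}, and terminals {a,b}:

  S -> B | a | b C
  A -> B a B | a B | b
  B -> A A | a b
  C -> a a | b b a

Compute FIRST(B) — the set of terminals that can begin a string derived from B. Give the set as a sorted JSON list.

FIRST sets, iterate to fixpoint:
round 1:
  A via A→a B: +{a}
  A via A→b: +{b}
  B via B→A A: +{a,b}
  C via C→a a: +{a}
  C via C→b b a: +{b}
  S via S→B: +{a,b}
  S: {a,b}  A: {a,b}  B: {a,b}  C: {a,b}
round 2: (no change)
  S: {a,b}  A: {a,b}  B: {a,b}  C: {a,b}

FIRST(B) = ["a", "b"]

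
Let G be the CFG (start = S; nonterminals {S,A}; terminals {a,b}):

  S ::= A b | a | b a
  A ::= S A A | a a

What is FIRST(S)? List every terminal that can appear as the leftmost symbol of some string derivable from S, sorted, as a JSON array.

FIRST iteration:
pass 1:
  A via A→a a: +{a}
  S via S→A b: +{a}
  S via S→b a: +{b}
  FIRST(S)={a,b}  FIRST(A)={a}
pass 2:
  A via A→S A A: +{b}
  FIRST(S)={a,b}  FIRST(A)={a,b}
pass 3: (stable)
  FIRST(S)={a,b}  FIRST(A)={a,b}

FIRST(S) = ["a", "b"]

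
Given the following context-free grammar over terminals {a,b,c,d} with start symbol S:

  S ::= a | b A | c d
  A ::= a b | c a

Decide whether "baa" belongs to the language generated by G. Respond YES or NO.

Convert to CNF:
  S -> T1 A | T2 T3 | a
  A -> T0 T1 | T2 T0
  T0 -> a
  T1 -> b
  T2 -> c
  T3 -> d

CYK table (by increasing span):
  [0..0]={T1}  "b"  orig:{}
  [1..1]={S,T0}  "a"  orig:{S}
  [2..2]={S,T0}  "a"  orig:{S}
  [0..1]=∅  "ba"
  [1..2]=∅  "aa"
  [0..2]=∅  "baa"

S ∉ T[0,2] ⇒ NO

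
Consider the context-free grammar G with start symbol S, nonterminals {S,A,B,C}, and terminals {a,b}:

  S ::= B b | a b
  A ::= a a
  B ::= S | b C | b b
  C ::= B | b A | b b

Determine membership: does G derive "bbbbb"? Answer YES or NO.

CNF form of G:
  S -> B T1 | T0 T1
  A -> T0 T0
  B -> B T1 | T0 T1 | T1 C | T1 T1
  C -> B T1 | T0 T1 | T1 A | T1 C | T1 T1
  T0 -> a
  T1 -> b

CYK fill:
  cell(0,0) b: {T1}  orig:{}
  cell(1,1) b: {T1}  orig:{}
  cell(2,2) b: {T1}  orig:{}
  cell(3,3) b: {T1}  orig:{}
  cell(4,4) b: {T1}  orig:{}
  cell(0,1) bb: {B,C}
  cell(1,2) bb: {B,C}
  cell(2,3) bb: {B,C}
  cell(3,4) bb: {B,C}
  cell(0,2) bbb: {B,C,S}
  cell(1,3) bbb: {B,C,S}
  cell(2,4) bbb: {B,C,S}
  cell(0,3) bbbb: {B,C,S}
  cell(1,4) bbbb: {B,C,S}
  cell(0,4) bbbbb: {B,C,S}

S ∈ T[0,4] ⇒ YES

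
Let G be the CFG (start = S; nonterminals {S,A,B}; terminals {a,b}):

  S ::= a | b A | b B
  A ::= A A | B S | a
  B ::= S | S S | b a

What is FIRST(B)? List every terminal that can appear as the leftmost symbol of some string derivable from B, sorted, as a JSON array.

FIRST iteration:
[1]
  A via A→a: +{a}
  B via B→b a: +{b}
  S via S→a: +{a}
  S via S→b A: +{b}
  FIRST[S]={a,b}  FIRST[A]={a}  FIRST[B]={b}
[2]
  A via A→B S: +{b}
  B via B→S: +{a}
  FIRST[S]={a,b}  FIRST[A]={a,b}  FIRST[B]={a,b}
[3] done
  FIRST[S]={a,b}  FIRST[A]={a,b}  FIRST[B]={a,b}

FIRST(B) = ["a", "b"]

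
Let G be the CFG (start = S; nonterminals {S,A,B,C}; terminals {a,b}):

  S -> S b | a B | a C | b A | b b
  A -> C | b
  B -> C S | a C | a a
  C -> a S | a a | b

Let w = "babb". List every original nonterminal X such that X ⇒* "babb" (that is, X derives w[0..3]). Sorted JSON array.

CNF form of G:
  S -> S T1 | T0 B | T0 C | T1 A | T1 T1
  A -> T0 S | T0 T0 | b
  B -> C S | T0 C | T0 T0
  C -> T0 S | T0 T0 | b
  T0 -> a
  T1 -> b

Fill CYK table bottom-up, restricted to cells inside w[0..3]:
  T[0,0] 'b' = {A,C,T1}  orig:{A,C}
  T[1,1] 'a' = {T0}  orig:{}
  T[2,2] 'b' = {A,C,T1}  orig:{A,C}
  T[3,3] 'b' = {A,C,T1}  orig:{A,C}
  T[0,1] 'ba' = ∅
  T[1,2] 'ab' = {B,S}
  T[2,3] 'bb' = {S}
  T[0,2] 'bab' = {B}
  T[1,3] 'abb' = {A,C,S}
  T[0,3] 'babb' = {B,S}

Original NTs in T[0,3] deriving "babb": ["B", "S"]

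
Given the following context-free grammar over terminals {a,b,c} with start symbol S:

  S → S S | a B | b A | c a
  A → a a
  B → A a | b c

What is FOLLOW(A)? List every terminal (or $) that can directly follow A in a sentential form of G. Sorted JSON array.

FIRST iteration:
iter 1:
  A via A→a a: +{a}
  B via B→A a: +{a}
  B via B→b c: +{b}
  S via S→a B: +{a}
  S via S→b A: +{b}
  S via S→c a: +{c}
  S: {a,b,c}  A: {a}  B: {a,b}
iter 2: (stable)
  S: {a,b,c}  A: {a}  B: {a,b}

FOLLOW sets:
FOLLOW(S) := {$}
round 1:
  B→A a: FOLLOW(A) ⊇ FIRST(a) = {a}; new: +{a}
  S→S S: FOLLOW(S) ⊇ FIRST(S) = {a,b,c}; new: +{a,b,c}
  S→a B: FOLLOW(B) ⊇ FOLLOW(S) ⊇ {$,a,b,c}; new: +{$,a,b,c}
  S→b A: FOLLOW(A) ⊇ FOLLOW(S) ⊇ {$,a,b,c}; new: +{$,b,c}
  FOLLOW(S)={$,a,b,c}  FOLLOW(A)={$,a,b,c}  FOLLOW(B)={$,a,b,c}
round 2: (stable)
  FOLLOW(S)={$,a,b,c}  FOLLOW(A)={$,a,b,c}  FOLLOW(B)={$,a,b,c}

FOLLOW(A) = ["$", "a", "b", "c"]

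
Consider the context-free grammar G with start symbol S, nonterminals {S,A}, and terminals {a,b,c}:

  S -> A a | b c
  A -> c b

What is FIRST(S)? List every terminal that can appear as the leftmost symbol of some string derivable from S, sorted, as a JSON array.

Compute FIRST by fixpoint:
iter 1:
  A via A→c b: +{c}
  S via S→A a: +{c}
  S via S→b c: +{b}
  S: {b,c}  A: {c}
iter 2: done
  S: {b,c}  A: {c}

FIRST(S) = ["b", "c"]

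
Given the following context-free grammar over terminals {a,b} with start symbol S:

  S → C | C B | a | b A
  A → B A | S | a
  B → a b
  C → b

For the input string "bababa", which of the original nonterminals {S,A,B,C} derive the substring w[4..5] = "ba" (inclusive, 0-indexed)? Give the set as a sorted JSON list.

Convert to CNF:
  S -> C B | T0 A | a | b
  A -> B A | C B | T0 A | a | b
  B -> T1 T0
  C -> b
  T0 -> b
  T1 -> a

CYK fill (cells [i..j] with 4 ≤ i ≤ j ≤ 5 only):
  cell(4,4) b: {A,C,S,T0}  orig:{A,C,S}
  cell(5,5) a: {A,S,T1}  orig:{A,S}
  cell(4,5) ba: {A,S}

Original NTs in T[4,5] deriving "ba": ["A", "S"]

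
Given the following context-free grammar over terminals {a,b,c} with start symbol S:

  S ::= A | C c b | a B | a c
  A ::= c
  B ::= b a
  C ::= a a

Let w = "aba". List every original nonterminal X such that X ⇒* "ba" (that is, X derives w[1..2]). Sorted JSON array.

CNF form of G:
  S -> C X3 | T1 B | T1 T2 | c
  A -> c
  B -> T0 T1
  C -> T1 T1
  T0 -> b
  T1 -> a
  T2 -> c
  X3 -> T2 T0

Fill CYK table bottom-up — only the sub-triangle for w[1..2]:
  cell(1,1) b: {T0}  orig:{}
  cell(2,2) a: {T1}  orig:{}
  cell(1,2) ba: {B}

Original NTs in T[1,2] deriving "ba": ["B"]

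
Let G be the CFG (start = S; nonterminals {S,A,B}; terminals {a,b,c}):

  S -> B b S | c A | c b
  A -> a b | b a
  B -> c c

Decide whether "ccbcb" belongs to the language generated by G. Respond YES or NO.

Convert to CNF:
  S -> B X3 | T2 A | T2 T1
  A -> T0 T1 | T1 T0
  B -> T2 T2
  T0 -> a
  T1 -> b
  T2 -> c
  X3 -> T1 S

CYK fill:
  [0..0]={T2}  "c"  orig:{}
  [1..1]={T2}  "c"  orig:{}
  [2..2]={T1}  "b"  orig:{}
  [3..3]={T2}  "c"  orig:{}
  [4..4]={T1}  "b"  orig:{}
  [0..1]={B}  "cc"
  [1..2]={S}  "cb"
  [2..3]=∅  "bc"
  [3..4]={S}  "cb"
  [0..2]=∅  "ccb"
  [1..3]=∅  "cbc"
  [2..4]={X3}  "bcb"  orig:{}
  [0..3]=∅  "ccbc"
  [1..4]=∅  "cbcb"
  [0..4]={S}  "ccbcb"

S ∈ T[0,4] ⇒ YES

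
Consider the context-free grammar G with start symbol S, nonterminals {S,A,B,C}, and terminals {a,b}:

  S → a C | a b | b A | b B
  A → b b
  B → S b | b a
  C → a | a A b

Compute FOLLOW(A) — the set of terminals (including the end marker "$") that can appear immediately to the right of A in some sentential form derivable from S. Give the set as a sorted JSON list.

Compute FIRST by fixpoint:
iter 1:
  A via A→b b: +{b}
  B via B→b a: +{b}
  C via C→a: +{a}
  S via S→a C: +{a}
  S via S→b A: +{b}
  S: {a,b}  A: {b}  B: {b}  C: {a}
iter 2:
  B via B→S b: +{a}
  S: {a,b}  A: {b}  B: {a,b}  C: {a}
iter 3: (no change)
  S: {a,b}  A: {b}  B: {a,b}  C: {a}

FOLLOW sets:
initialize: $ ∈ FOLLOW(S)
iter 1:
  B→S b: FOLLOW(S) ⊇ FIRST(b) = {b}; new: +{b}
  C→a A b: FOLLOW(A) ⊇ FIRST(b) = {b}; new: +{b}
  S→a C: FOLLOW(C) ⊇ FOLLOW(S) ⊇ {$,b}; new: +{$,b}
  S→b A: FOLLOW(A) ⊇ FOLLOW(S) ⊇ {$,b}; new: +{$}
  S→b B: FOLLOW(B) ⊇ FOLLOW(S) ⊇ {$,b}; new: +{$,b}
  FOLLOW(S)={$,b}  FOLLOW(A)={$,b}  FOLLOW(B)={$,b}  FOLLOW(C)={$,b}
iter 2: — fixpoint
  FOLLOW(S)={$,b}  FOLLOW(A)={$,b}  FOLLOW(B)={$,b}  FOLLOW(C)={$,b}

FOLLOW(A) = ["$", "b"]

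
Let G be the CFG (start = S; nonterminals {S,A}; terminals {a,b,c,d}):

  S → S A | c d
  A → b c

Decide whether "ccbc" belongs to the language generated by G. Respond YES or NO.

CNF form of G:
  S -> S A | T1 T2
  A -> T0 T1
  T0 -> b
  T1 -> c
  T2 -> d

CYK fill:
  T[0,0] 'c' = {T1}  orig:{}
  T[1,1] 'c' = {T1}  orig:{}
  T[2,2] 'b' = {T0}  orig:{}
  T[3,3] 'c' = {T1}  orig:{}
  T[0,1] 'cc' = ∅
  T[1,2] 'cb' = ∅
  T[2,3] 'bc' = {A}
  T[0,2] 'ccb' = ∅
  T[1,3] 'cbc' = ∅
  T[0,3] 'ccbc' = ∅

S ∉ T[0,3] ⇒ NO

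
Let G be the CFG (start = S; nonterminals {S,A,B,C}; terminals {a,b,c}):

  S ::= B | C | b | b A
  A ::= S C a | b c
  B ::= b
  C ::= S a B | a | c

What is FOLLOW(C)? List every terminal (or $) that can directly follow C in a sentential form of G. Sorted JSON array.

Compute FIRST by fixpoint:
[1]
  A via A→b c: +{b}
  B via B→b: +{b}
  C via C→a: +{a}
  C via C→c: +{c}
  S via S→B: +{b}
  S via S→C: +{a,c}
  S: {a,b,c}  A: {b}  B: {b}  C: {a,c}
[2]
  A via A→S C a: +{a,c}
  C via C→S a B: +{b}
  S: {a,b,c}  A: {a,b,c}  B: {b}  C: {a,b,c}
[3] done
  S: {a,b,c}  A: {a,b,c}  B: {b}  C: {a,b,c}

FOLLOW iteration:
FOLLOW(S) := {$}
iter 1:
  A→S C a: FOLLOW(S) ⊇ FIRST(C) = {a,b,c}; new: +{a,b,c}
  A→S C a: FOLLOW(C) ⊇ FIRST(a) = {a}; new: +{a}
  C→S a B: FOLLOW(B) ⊇ FOLLOW(C) ⊇ {a}; new: +{a}
  S→B: FOLLOW(B) ⊇ FOLLOW(S) ⊇ {$,a,b,c}; new: +{$,b,c}
  S→C: FOLLOW(C) ⊇ FOLLOW(S) ⊇ {$,a,b,c}; new: +{$,b,c}
  S→b A: FOLLOW(A) ⊇ FOLLOW(S) ⊇ {$,a,b,c}; new: +{$,a,b,c}
  FOLLOW(S)={$,a,b,c}  FOLLOW(A)={$,a,b,c}  FOLLOW(B)={$,a,b,c}  FOLLOW(C)={$,a,b,c}
iter 2: (stable)
  FOLLOW(S)={$,a,b,c}  FOLLOW(A)={$,a,b,c}  FOLLOW(B)={$,a,b,c}  FOLLOW(C)={$,a,b,c}

FOLLOW(C) = ["$", "a", "b", "c"]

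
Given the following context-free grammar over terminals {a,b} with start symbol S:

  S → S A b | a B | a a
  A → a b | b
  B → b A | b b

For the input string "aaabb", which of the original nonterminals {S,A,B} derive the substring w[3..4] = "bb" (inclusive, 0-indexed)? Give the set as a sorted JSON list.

CNF form of G:
  S -> S X2 | T0 B | T0 T0
  A -> T0 T1 | b
  B -> T1 A | T1 T1
  T0 -> a
  T1 -> b
  X2 -> A T1

CYK fill — only the sub-triangle for w[3..4]:
  cell(3,3) b: {A,T1}  orig:{A}
  cell(4,4) b: {A,T1}  orig:{A}
  cell(3,4) bb: {B,X2}  orig:{B}

Original NTs in T[3,4] deriving "bb": ["B"]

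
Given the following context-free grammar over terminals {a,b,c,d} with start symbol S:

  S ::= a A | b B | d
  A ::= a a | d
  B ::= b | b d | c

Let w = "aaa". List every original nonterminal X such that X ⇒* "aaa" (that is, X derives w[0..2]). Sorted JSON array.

Convert to CNF:
  S -> T0 A | T1 B | d
  A -> T0 T0 | d
  B -> T1 T2 | b | c
  T0 -> a
  T1 -> b
  T2 -> d

CYK table (by increasing span), restricted to cells inside w[0..2]:
  cell(0,0) a: {T0}  orig:{}
  cell(1,1) a: {T0}  orig:{}
  cell(2,2) a: {T0}  orig:{}
  cell(0,1) aa: {A}
  cell(1,2) aa: {A}
  cell(0,2) aaa: {S}

Original NTs in T[0,2] deriving "aaa": ["S"]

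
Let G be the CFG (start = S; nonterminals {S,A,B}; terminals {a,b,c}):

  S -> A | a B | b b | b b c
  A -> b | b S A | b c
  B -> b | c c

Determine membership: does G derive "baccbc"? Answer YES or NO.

CNF form of G:
  S -> T0 T0 | T0 T1 | T0 X4 | T0 X5 | T2 B | b
  A -> T0 T1 | T0 X3 | b
  B -> T1 T1 | b
  T0 -> b
  T1 -> c
  T2 -> a
  X3 -> S A
  X4 -> S A
  X5 -> T0 T1

CYK table (by increasing span):
  T[0,0] 'b' = {A,B,S,T0}  orig:{A,B,S}
  T[1,1] 'a' = {T2}  orig:{}
  T[2,2] 'c' = {T1}  orig:{}
  T[3,3] 'c' = {T1}  orig:{}
  T[4,4] 'b' = {A,B,S,T0}  orig:{A,B,S}
  T[5,5] 'c' = {T1}  orig:{}
  T[0,1] 'ba' = ∅
  T[1,2] 'ac' = ∅
  T[2,3] 'cc' = {B}
  T[3,4] 'cb' = ∅
  T[4,5] 'bc' = {A,S,X5}  orig:{A,S}
  T[0,2] 'bac' = ∅
  T[1,3] 'acc' = {S}
  T[2,4] 'ccb' = ∅
  T[3,5] 'cbc' = ∅
  T[0,3] 'bacc' = ∅
  T[1,4] 'accb' = {X3,X4}  orig:{}
  T[2,5] 'ccbc' = ∅
  T[0,4] 'baccb' = {A,S}
  T[1,5] 'accbc' = {X3,X4}  orig:{}
  T[0,5] 'baccbc' = {A,S}

S ∈ T[0,5] ⇒ YES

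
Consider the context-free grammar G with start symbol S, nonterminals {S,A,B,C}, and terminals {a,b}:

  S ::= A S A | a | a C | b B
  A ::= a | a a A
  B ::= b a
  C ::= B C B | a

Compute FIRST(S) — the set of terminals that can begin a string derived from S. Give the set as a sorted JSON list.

Compute FIRST by fixpoint:
[1]
  A via A→a: +{a}
  B via B→b a: +{b}
  C via C→B C B: +{b}
  C via C→a: +{a}
  S via S→A S A: +{a}
  S via S→b B: +{b}
  FIRST[S]={a,b}  FIRST[A]={a}  FIRST[B]={b}  FIRST[C]={a,b}
[2] (stable)
  FIRST[S]={a,b}  FIRST[A]={a}  FIRST[B]={b}  FIRST[C]={a,b}

FIRST(S) = ["a", "b"]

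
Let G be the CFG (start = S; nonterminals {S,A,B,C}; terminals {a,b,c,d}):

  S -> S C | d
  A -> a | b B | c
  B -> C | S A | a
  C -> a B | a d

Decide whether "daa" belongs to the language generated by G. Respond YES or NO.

CNF form of G:
  S -> S C | d
  A -> T0 B | a | c
  B -> S A | T1 B | T1 T2 | a
  C -> T1 B | T1 T2
  T0 -> b
  T1 -> a
  T2 -> d

Fill CYK table bottom-up:
  cell(0,0) d: {S,T2}  orig:{S}
  cell(1,1) a: {A,B,T1}  orig:{A,B}
  cell(2,2) a: {A,B,T1}  orig:{A,B}
  cell(0,1) da: {B}
  cell(1,2) aa: {B,C}
  cell(0,2) daa: {S}

S ∈ T[0,2] ⇒ YES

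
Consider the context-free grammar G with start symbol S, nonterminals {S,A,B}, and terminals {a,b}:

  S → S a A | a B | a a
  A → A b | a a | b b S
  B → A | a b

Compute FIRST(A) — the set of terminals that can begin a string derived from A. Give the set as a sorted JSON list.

Compute FIRST by fixpoint:
round 1:
  A via A→a a: +{a}
  A via A→b b S: +{b}
  B via B→A: +{a,b}
  S via S→a B: +{a}
  S: {a}  A: {a,b}  B: {a,b}
round 2: done
  S: {a}  A: {a,b}  B: {a,b}

FIRST(A) = ["a", "b"]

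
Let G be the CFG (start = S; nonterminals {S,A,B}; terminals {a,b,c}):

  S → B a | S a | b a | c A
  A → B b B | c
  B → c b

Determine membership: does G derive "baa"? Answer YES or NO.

CNF form of G:
  S -> B T2 | S T2 | T0 T2 | T1 A
  A -> B X3 | c
  B -> T1 T0
  T0 -> b
  T1 -> c
  T2 -> a
  X3 -> T0 B

Fill CYK table bottom-up:
  T[0,0] 'b' = {T0}  orig:{}
  T[1,1] 'a' = {T2}  orig:{}
  T[2,2] 'a' = {T2}  orig:{}
  T[0,1] 'ba' = {S}
  T[1,2] 'aa' = ∅
  T[0,2] 'baa' = {S}

S ∈ T[0,2] ⇒ YES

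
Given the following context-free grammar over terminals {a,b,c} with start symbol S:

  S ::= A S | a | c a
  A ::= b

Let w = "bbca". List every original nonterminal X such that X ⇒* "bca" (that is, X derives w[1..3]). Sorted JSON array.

Convert to CNF:
  S -> A S | T0 T1 | a
  A -> b
  T0 -> c
  T1 -> a

CYK table (by increasing span) (cells [i..j] with 1 ≤ i ≤ j ≤ 3 only):
  cell(1,1) b: {A}
  cell(2,2) c: {T0}  orig:{}
  cell(3,3) a: {S,T1}  orig:{S}
  cell(1,2) bc: ∅
  cell(2,3) ca: {S}
  cell(1,3) bca: {S}

Original NTs in T[1,3] deriving "bca": ["S"]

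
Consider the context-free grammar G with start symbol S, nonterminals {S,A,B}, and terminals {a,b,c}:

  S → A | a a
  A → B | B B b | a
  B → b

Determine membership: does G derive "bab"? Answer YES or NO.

Convert to CNF:
  S -> B X3 | T1 T1 | a | b
  A -> B X2 | a | b
  B -> b
  T0 -> b
  T1 -> a
  X2 -> B T0
  X3 -> B T0

CYK table (by increasing span):
  [0..0]={A,B,S,T0}  "b"  orig:{A,B,S}
  [1..1]={A,S,T1}  "a"  orig:{A,S}
  [2..2]={A,B,S,T0}  "b"  orig:{A,B,S}
  [0..1]=∅  "ba"
  [1..2]=∅  "ab"
  [0..2]=∅  "bab"

S ∉ T[0,2] ⇒ NO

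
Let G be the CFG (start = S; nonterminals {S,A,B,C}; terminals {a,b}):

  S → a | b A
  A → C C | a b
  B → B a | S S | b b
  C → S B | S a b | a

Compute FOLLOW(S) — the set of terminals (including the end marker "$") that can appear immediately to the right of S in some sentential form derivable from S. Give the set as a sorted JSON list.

Compute FIRST by fixpoint:
[1]
  A via A→a b: +{a}
  B via B→b b: +{b}
  C via C→a: +{a}
  S via S→a: +{a}
  S via S→b A: +{b}
  FIRST[S]={a,b}  FIRST[A]={a}  FIRST[B]={b}  FIRST[C]={a}
[2]
  B via B→S S: +{a}
  C via C→S B: +{b}
  FIRST[S]={a,b}  FIRST[A]={a}  FIRST[B]={a,b}  FIRST[C]={a,b}
[3]
  A via A→C C: +{b}
  FIRST[S]={a,b}  FIRST[A]={a,b}  FIRST[B]={a,b}  FIRST[C]={a,b}
[4] (stable)
  FIRST[S]={a,b}  FIRST[A]={a,b}  FIRST[B]={a,b}  FIRST[C]={a,b}

FOLLOW iteration:
FOLLOW(S) := {$}
pass 1:
  A→C C: FOLLOW(C) ⊇ FIRST(C) = {a,b}; new: +{a,b}
  B→B a: FOLLOW(B) ⊇ FIRST(a) = {a}; new: +{a}
  B→S S: FOLLOW(S) ⊇ FIRST(S) = {a,b}; new: +{a,b}
  C→S B: FOLLOW(B) ⊇ FOLLOW(C) ⊇ {a,b}; new: +{b}
  S→b A: FOLLOW(A) ⊇ FOLLOW(S) ⊇ {$,a,b}; new: +{$,a,b}
  FOLLOW[S]={$,a,b}  FOLLOW[A]={$,a,b}  FOLLOW[B]={a,b}  FOLLOW[C]={a,b}
pass 2:
  A→C C: FOLLOW(C) ⊇ FOLLOW(A) ⊇ {$,a,b}; new: +{$}
  C→S B: FOLLOW(B) ⊇ FOLLOW(C) ⊇ {$,a,b}; new: +{$}
  FOLLOW[S]={$,a,b}  FOLLOW[A]={$,a,b}  FOLLOW[B]={$,a,b}  FOLLOW[C]={$,a,b}
pass 3: done
  FOLLOW[S]={$,a,b}  FOLLOW[A]={$,a,b}  FOLLOW[B]={$,a,b}  FOLLOW[C]={$,a,b}

FOLLOW(S) = ["$", "a", "b"]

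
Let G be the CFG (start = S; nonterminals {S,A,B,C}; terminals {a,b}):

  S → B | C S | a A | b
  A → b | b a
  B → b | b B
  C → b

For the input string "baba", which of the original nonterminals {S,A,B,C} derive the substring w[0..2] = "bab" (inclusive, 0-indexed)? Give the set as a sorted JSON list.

CNF form of G:
  S -> C S | T0 B | T1 A | b
  A -> T0 T1 | b
  B -> T0 B | b
  C -> b
  T0 -> b
  T1 -> a

Fill CYK table bottom-up, restricted to cells inside w[0..2]:
  cell(0,0) b: {A,B,C,S,T0}  orig:{A,B,C,S}
  cell(1,1) a: {T1}  orig:{}
  cell(2,2) b: {A,B,C,S,T0}  orig:{A,B,C,S}
  cell(0,1) ba: {A}
  cell(1,2) ab: {S}
  cell(0,2) bab: {S}

Original NTs in T[0,2] deriving "bab": ["S"]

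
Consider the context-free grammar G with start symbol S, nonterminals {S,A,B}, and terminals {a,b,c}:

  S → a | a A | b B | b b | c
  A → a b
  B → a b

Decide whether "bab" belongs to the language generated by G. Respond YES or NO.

Convert to CNF:
  S -> T0 A | T1 B | T1 T1 | a | c
  A -> T0 T1
  B -> T0 T1
  T0 -> a
  T1 -> b

CYK fill:
  cell(0,0) b: {T1}  orig:{}
  cell(1,1) a: {S,T0}  orig:{S}
  cell(2,2) b: {T1}  orig:{}
  cell(0,1) ba: ∅
  cell(1,2) ab: {A,B}
  cell(0,2) bab: {S}

S ∈ T[0,2] ⇒ YES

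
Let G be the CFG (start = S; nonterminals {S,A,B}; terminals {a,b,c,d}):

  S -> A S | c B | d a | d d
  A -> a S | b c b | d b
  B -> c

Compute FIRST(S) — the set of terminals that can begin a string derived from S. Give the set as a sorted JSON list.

FIRST sets, iterate to fixpoint:
round 1:
  A via A→a S: +{a}
  A via A→b c b: +{b}
  A via A→d b: +{d}
  B via B→c: +{c}
  S via S→A S: +{a,b,d}
  S via S→c B: +{c}
  FIRST(S)={a,b,c,d}  FIRST(A)={a,b,d}  FIRST(B)={c}
round 2: (no change)
  FIRST(S)={a,b,c,d}  FIRST(A)={a,b,d}  FIRST(B)={c}

FIRST(S) = ["a", "b", "c", "d"]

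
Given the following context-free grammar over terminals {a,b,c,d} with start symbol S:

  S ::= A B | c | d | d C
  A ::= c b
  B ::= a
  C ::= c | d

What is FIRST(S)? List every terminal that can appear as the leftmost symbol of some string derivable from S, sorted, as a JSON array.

FIRST iteration:
round 1:
  A via A→c b: +{c}
  B via B→a: +{a}
  C via C→c: +{c}
  C via C→d: +{d}
  S via S→A B: +{c}
  S via S→d: +{d}
  FIRST(S)={c,d}  FIRST(A)={c}  FIRST(B)={a}  FIRST(C)={c,d}
round 2: done
  FIRST(S)={c,d}  FIRST(A)={c}  FIRST(B)={a}  FIRST(C)={c,d}

FIRST(S) = ["c", "d"]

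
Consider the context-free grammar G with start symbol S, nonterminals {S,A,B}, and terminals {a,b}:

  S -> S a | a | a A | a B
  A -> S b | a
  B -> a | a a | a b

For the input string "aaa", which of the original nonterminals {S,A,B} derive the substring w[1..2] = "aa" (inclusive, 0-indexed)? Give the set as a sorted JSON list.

CNF form of G:
  S -> S T1 | T1 A | T1 B | a
  A -> S T0 | a
  B -> T1 T0 | T1 T1 | a
  T0 -> b
  T1 -> a

CYK table (by increasing span), restricted to cells inside w[1..2]:
  T[1,1] 'a' = {A,B,S,T1}  orig:{A,B,S}
  T[2,2] 'a' = {A,B,S,T1}  orig:{A,B,S}
  T[1,2] 'aa' = {B,S}

Original NTs in T[1,2] deriving "aa": ["B", "S"]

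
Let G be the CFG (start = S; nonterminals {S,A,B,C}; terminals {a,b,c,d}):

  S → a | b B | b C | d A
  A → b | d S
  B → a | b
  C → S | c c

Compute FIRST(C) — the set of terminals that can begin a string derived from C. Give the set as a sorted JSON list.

Compute FIRST by fixpoint:
round 1:
  A via A→b: +{b}
  A via A→d S: +{d}
  B via B→a: +{a}
  B via B→b: +{b}
  C via C→c c: +{c}
  S via S→a: +{a}
  S via S→b B: +{b}
  S via S→d A: +{d}
  FIRST[S]={a,b,d}  FIRST[A]={b,d}  FIRST[B]={a,b}  FIRST[C]={c}
round 2:
  C via C→S: +{a,b,d}
  FIRST[S]={a,b,d}  FIRST[A]={b,d}  FIRST[B]={a,b}  FIRST[C]={a,b,c,d}
round 3: (stable)
  FIRST[S]={a,b,d}  FIRST[A]={b,d}  FIRST[B]={a,b}  FIRST[C]={a,b,c,d}

FIRST(C) = ["a", "b", "c", "d"]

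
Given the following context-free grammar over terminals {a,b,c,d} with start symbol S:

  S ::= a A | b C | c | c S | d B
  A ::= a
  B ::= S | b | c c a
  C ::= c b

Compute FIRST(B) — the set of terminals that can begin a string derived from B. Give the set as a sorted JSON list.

FIRST sets, iterate to fixpoint:
[1]
  A via A→a: +{a}
  B via B→b: +{b}
  B via B→c c a: +{c}
  C via C→c b: +{c}
  S via S→a A: +{a}
  S via S→b C: +{b}
  S via S→c: +{c}
  S via S→d B: +{d}
  FIRST(S)={a,b,c,d}  FIRST(A)={a}  FIRST(B)={b,c}  FIRST(C)={c}
[2]
  B via B→S: +{a,d}
  FIRST(S)={a,b,c,d}  FIRST(A)={a}  FIRST(B)={a,b,c,d}  FIRST(C)={c}
[3] — fixpoint
  FIRST(S)={a,b,c,d}  FIRST(A)={a}  FIRST(B)={a,b,c,d}  FIRST(C)={c}

FIRST(B) = ["a", "b", "c", "d"]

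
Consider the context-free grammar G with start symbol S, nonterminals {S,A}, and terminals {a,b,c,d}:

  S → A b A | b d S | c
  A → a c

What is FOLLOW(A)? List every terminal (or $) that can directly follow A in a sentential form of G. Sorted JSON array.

FIRST sets, iterate to fixpoint:
round 1:
  A via A→a c: +{a}
  S via S→A b A: +{a}
  S via S→b d S: +{b}
  S via S→c: +{c}
  S: {a,b,c}  A: {a}
round 2: done
  S: {a,b,c}  A: {a}

Compute FOLLOW by fixpoint:
initialize: $ ∈ FOLLOW(S)
[1]
  S→A b A: FOLLOW(A) ⊇ FIRST(b) = {b}; new: +{b}
  S→A b A: FOLLOW(A) ⊇ FOLLOW(S) ⊇ {$}; new: +{$}
  S: {$}  A: {$,b}
[2] (stable)
  S: {$}  A: {$,b}

FOLLOW(A) = ["$", "b"]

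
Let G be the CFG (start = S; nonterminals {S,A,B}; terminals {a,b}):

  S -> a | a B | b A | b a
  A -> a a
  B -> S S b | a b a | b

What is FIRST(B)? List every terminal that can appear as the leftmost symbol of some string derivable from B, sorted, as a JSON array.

Compute FIRST by fixpoint:
pass 1:
  A via A→a a: +{a}
  B via B→a b a: +{a}
  B via B→b: +{b}
  S via S→a: +{a}
  S via S→b A: +{b}
  S: {a,b}  A: {a}  B: {a,b}
pass 2: (stable)
  S: {a,b}  A: {a}  B: {a,b}

FIRST(B) = ["a", "b"]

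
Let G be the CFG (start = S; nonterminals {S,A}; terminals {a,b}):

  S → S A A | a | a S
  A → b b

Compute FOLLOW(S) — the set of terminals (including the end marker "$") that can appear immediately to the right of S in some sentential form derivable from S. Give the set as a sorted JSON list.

Compute FIRST by fixpoint:
pass 1:
  A via A→b b: +{b}
  S via S→a: +{a}
  S: {a}  A: {b}
pass 2: — fixpoint
  S: {a}  A: {b}

Compute FOLLOW by fixpoint:
initialize: $ ∈ FOLLOW(S)
pass 1:
  S→S A A: FOLLOW(S) ⊇ FIRST(A) = {b}; new: +{b}
  S→S A A: FOLLOW(A) ⊇ FIRST(A) = {b}; new: +{b}
  S→S A A: FOLLOW(A) ⊇ FOLLOW(S) ⊇ {$,b}; new: +{$}
  S: {$,b}  A: {$,b}
pass 2: (stable)
  S: {$,b}  A: {$,b}

FOLLOW(S) = ["$", "b"]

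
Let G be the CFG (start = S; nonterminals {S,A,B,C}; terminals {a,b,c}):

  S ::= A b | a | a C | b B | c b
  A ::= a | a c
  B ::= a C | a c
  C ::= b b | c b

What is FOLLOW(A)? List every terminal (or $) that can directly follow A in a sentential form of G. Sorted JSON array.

Compute FIRST by fixpoint:
[1]
  A via A→a: +{a}
  B via B→a C: +{a}
  C via C→b b: +{b}
  C via C→c b: +{c}
  S via S→A b: +{a}
  S via S→b B: +{b}
  S via S→c b: +{c}
  FIRST(S)={a,b,c}  FIRST(A)={a}  FIRST(B)={a}  FIRST(C)={b,c}
[2] (stable)
  FIRST(S)={a,b,c}  FIRST(A)={a}  FIRST(B)={a}  FIRST(C)={b,c}

FOLLOW iteration:
initialize: $ ∈ FOLLOW(S)
iter 1:
  S→A b: FOLLOW(A) ⊇ FIRST(b) = {b}; new: +{b}
  S→a C: FOLLOW(C) ⊇ FOLLOW(S) ⊇ {$}; new: +{$}
  S→b B: FOLLOW(B) ⊇ FOLLOW(S) ⊇ {$}; new: +{$}
  FOLLOW[S]={$}  FOLLOW[A]={b}  FOLLOW[B]={$}  FOLLOW[C]={$}
iter 2: — fixpoint
  FOLLOW[S]={$}  FOLLOW[A]={b}  FOLLOW[B]={$}  FOLLOW[C]={$}

FOLLOW(A) = ["b"]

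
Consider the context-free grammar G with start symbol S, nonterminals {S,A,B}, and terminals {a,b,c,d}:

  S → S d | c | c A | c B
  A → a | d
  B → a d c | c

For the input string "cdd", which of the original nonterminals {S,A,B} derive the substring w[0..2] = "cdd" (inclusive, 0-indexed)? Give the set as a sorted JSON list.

Convert to CNF:
  S -> S T1 | T2 A | T2 B | c
  A -> a | d
  B -> T0 X3 | c
  T0 -> a
  T1 -> d
  T2 -> c
  X3 -> T1 T2

Fill CYK table bottom-up, restricted to cells inside w[0..2]:
  cell(0,0) c: {B,S,T2}  orig:{B,S}
  cell(1,1) d: {A,T1}  orig:{A}
  cell(2,2) d: {A,T1}  orig:{A}
  cell(0,1) cd: {S}
  cell(1,2) dd: ∅
  cell(0,2) cdd: {S}

Original NTs in T[0,2] deriving "cdd": ["S"]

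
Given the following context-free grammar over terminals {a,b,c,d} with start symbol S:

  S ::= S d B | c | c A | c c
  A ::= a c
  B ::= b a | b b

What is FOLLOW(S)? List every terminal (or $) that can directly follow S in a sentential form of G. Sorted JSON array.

FIRST iteration:
[1]
  A via A→a c: +{a}
  B via B→b a: +{b}
  S via S→c: +{c}
  S: {c}  A: {a}  B: {b}
[2] — fixpoint
  S: {c}  A: {a}  B: {b}

Compute FOLLOW by fixpoint:
seed FOLLOW(S) with $
[1]
  S→S d B: FOLLOW(S) ⊇ FIRST(d) = {d}; new: +{d}
  S→S d B: FOLLOW(B) ⊇ FOLLOW(S) ⊇ {$,d}; new: +{$,d}
  S→c A: FOLLOW(A) ⊇ FOLLOW(S) ⊇ {$,d}; new: +{$,d}
  FOLLOW(S)={$,d}  FOLLOW(A)={$,d}  FOLLOW(B)={$,d}
[2] done
  FOLLOW(S)={$,d}  FOLLOW(A)={$,d}  FOLLOW(B)={$,d}

FOLLOW(S) = ["$", "d"]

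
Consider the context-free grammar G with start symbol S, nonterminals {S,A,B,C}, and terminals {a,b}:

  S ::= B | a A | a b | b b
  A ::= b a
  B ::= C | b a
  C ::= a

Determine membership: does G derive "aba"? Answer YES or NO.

CNF form of G:
  S -> T0 T0 | T0 T1 | T1 A | T1 T0 | a
  A -> T0 T1
  B -> T0 T1 | a
  C -> a
  T0 -> b
  T1 -> a

Fill CYK table bottom-up:
  T[0,0] 'a' = {B,C,S,T1}  orig:{B,C,S}
  T[1,1] 'b' = {T0}  orig:{}
  T[2,2] 'a' = {B,C,S,T1}  orig:{B,C,S}
  T[0,1] 'ab' = {S}
  T[1,2] 'ba' = {A,B,S}
  T[0,2] 'aba' = {S}

S ∈ T[0,2] ⇒ YES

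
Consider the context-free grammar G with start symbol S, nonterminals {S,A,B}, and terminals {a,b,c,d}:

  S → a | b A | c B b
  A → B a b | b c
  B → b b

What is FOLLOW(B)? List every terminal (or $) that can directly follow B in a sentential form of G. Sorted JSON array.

FIRST sets, iterate to fixpoint:
pass 1:
  A via A→b c: +{b}
  B via B→b b: +{b}
  S via S→a: +{a}
  S via S→b A: +{b}
  S via S→c B b: +{c}
  FIRST(S)={a,b,c}  FIRST(A)={b}  FIRST(B)={b}
pass 2: done
  FIRST(S)={a,b,c}  FIRST(A)={b}  FIRST(B)={b}

FOLLOW sets:
FOLLOW(S) := {$}
round 1:
  A→B a b: FOLLOW(B) ⊇ FIRST(a) = {a}; new: +{a}
  S→b A: FOLLOW(A) ⊇ FOLLOW(S) ⊇ {$}; new: +{$}
  S→c B b: FOLLOW(B) ⊇ FIRST(b) = {b}; new: +{b}
  S: {$}  A: {$}  B: {a,b}
round 2: — fixpoint
  S: {$}  A: {$}  B: {a,b}

FOLLOW(B) = ["a", "b"]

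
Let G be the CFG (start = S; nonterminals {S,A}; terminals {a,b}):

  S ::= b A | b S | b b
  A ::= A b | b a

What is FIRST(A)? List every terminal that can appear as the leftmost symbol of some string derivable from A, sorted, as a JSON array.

FIRST iteration:
round 1:
  A via A→b a: +{b}
  S via S→b A: +{b}
  FIRST[S]={b}  FIRST[A]={b}
round 2: done
  FIRST[S]={b}  FIRST[A]={b}

FIRST(A) = ["b"]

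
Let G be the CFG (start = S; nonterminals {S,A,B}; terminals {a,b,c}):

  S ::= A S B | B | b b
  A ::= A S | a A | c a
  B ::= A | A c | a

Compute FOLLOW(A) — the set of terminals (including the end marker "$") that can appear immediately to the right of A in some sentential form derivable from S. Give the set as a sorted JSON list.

Compute FIRST by fixpoint:
round 1:
  A via A→a A: +{a}
  A via A→c a: +{c}
  B via B→A: +{a,c}
  S via S→A S B: +{a,c}
  S via S→b b: +{b}
  S: {a,b,c}  A: {a,c}  B: {a,c}
round 2: — fixpoint
  S: {a,b,c}  A: {a,c}  B: {a,c}

FOLLOW sets:
initialize: $ ∈ FOLLOW(S)
pass 1:
  A→A S: FOLLOW(A) ⊇ FIRST(S) = {a,b,c}; new: +{a,b,c}
  A→A S: FOLLOW(S) ⊇ FOLLOW(A) ⊇ {a,b,c}; new: +{a,b,c}
  S→A S B: FOLLOW(B) ⊇ FOLLOW(S) ⊇ {$,a,b,c}; new: +{$,a,b,c}
  S: {$,a,b,c}  A: {a,b,c}  B: {$,a,b,c}
pass 2:
  B→A: FOLLOW(A) ⊇ FOLLOW(B) ⊇ {$,a,b,c}; new: +{$}
  S: {$,a,b,c}  A: {$,a,b,c}  B: {$,a,b,c}
pass 3: (stable)
  S: {$,a,b,c}  A: {$,a,b,c}  B: {$,a,b,c}

FOLLOW(A) = ["$", "a", "b", "c"]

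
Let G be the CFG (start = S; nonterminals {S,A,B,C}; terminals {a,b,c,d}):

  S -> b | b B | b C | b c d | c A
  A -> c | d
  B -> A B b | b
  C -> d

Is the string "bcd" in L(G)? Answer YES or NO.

Convert to CNF:
  S -> T0 B | T0 C | T0 X4 | T1 A | b
  A -> c | d
  B -> A X3 | b
  C -> d
  T0 -> b
  T1 -> c
  T2 -> d
  X3 -> B T0
  X4 -> T1 T2

CYK fill:
  [0..0]={B,S,T0}  "b"  orig:{B,S}
  [1..1]={A,T1}  "c"  orig:{A}
  [2..2]={A,C,T2}  "d"  orig:{A,C}
  [0..1]=∅  "bc"
  [1..2]={S,X4}  "cd"  orig:{S}
  [0..2]={S}  "bcd"

S ∈ T[0,2] ⇒ YES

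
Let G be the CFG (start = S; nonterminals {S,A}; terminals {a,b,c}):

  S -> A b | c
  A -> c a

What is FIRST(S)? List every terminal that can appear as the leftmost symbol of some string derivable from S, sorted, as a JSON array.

FIRST iteration:
iter 1:
  A via A→c a: +{c}
  S via S→A b: +{c}
  FIRST[S]={c}  FIRST[A]={c}
iter 2: done
  FIRST[S]={c}  FIRST[A]={c}

FIRST(S) = ["c"]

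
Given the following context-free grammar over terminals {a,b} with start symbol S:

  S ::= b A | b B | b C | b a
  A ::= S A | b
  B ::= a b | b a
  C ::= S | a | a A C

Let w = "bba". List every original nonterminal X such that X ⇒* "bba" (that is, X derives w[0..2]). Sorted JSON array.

CNF form of G:
  S -> T1 A | T1 B | T1 C | T1 T0
  A -> S A | b
  B -> T0 T1 | T1 T0
  C -> T0 X2 | T1 A | T1 B | T1 C | T1 T0 | a
  T0 -> a
  T1 -> b
  X2 -> A C

Fill CYK table bottom-up, restricted to cells inside w[0..2]:
  cell(0,0) b: {A,T1}  orig:{A}
  cell(1,1) b: {A,T1}  orig:{A}
  cell(2,2) a: {C,T0}  orig:{C}
  cell(0,1) bb: {C,S}
  cell(1,2) ba: {B,C,S,X2}  orig:{B,C,S}
  cell(0,2) bba: {C,S,X2}  orig:{C,S}

Original NTs in T[0,2] deriving "bba": ["C", "S"]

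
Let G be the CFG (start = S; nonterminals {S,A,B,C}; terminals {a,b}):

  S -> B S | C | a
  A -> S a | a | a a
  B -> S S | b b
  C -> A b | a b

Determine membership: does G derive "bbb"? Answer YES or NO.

Convert to CNF:
  S -> A T1 | B S | T0 T1 | a
  A -> S T0 | T0 T0 | a
  B -> S S | T1 T1
  C -> A T1 | T0 T1
  T0 -> a
  T1 -> b

CYK fill:
  [0..0]={T1}  "b"  orig:{}
  [1..1]={T1}  "b"  orig:{}
  [2..2]={T1}  "b"  orig:{}
  [0..1]={B}  "bb"
  [1..2]={B}  "bb"
  [0..2]=∅  "bbb"

S ∉ T[0,2] ⇒ NO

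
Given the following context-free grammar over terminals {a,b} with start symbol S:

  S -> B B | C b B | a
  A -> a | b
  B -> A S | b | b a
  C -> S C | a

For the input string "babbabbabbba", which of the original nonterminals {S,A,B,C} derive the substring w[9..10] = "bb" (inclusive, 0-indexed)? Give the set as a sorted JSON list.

CNF form of G:
  S -> B B | C X2 | a
  A -> a | b
  B -> A S | T0 T1 | b
  C -> S C | a
  T0 -> b
  T1 -> a
  X2 -> T0 B

Fill CYK table bottom-up, restricted to cells inside w[9..10]:
  cell(9,9) b: {A,B,T0}  orig:{A,B}
  cell(10,10) b: {A,B,T0}  orig:{A,B}
  cell(9,10) bb: {S,X2}  orig:{S}

Original NTs in T[9,10] deriving "bb": ["S"]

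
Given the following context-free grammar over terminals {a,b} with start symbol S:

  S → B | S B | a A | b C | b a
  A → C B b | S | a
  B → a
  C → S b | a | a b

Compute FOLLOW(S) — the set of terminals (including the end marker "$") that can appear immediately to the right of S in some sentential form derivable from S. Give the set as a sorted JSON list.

Compute FIRST by fixpoint:
pass 1:
  A via A→a: +{a}
  B via B→a: +{a}
  C via C→a: +{a}
  S via S→B: +{a}
  S via S→b C: +{b}
  FIRST[S]={a,b}  FIRST[A]={a}  FIRST[B]={a}  FIRST[C]={a}
pass 2:
  A via A→S: +{b}
  C via C→S b: +{b}
  FIRST[S]={a,b}  FIRST[A]={a,b}  FIRST[B]={a}  FIRST[C]={a,b}
pass 3: done
  FIRST[S]={a,b}  FIRST[A]={a,b}  FIRST[B]={a}  FIRST[C]={a,b}

FOLLOW sets:
initialize: $ ∈ FOLLOW(S)
pass 1:
  A→C B b: FOLLOW(C) ⊇ FIRST(B) = {a}; new: +{a}
  A→C B b: FOLLOW(B) ⊇ FIRST(b) = {b}; new: +{b}
  C→S b: FOLLOW(S) ⊇ FIRST(b) = {b}; new: +{b}
  S→B: FOLLOW(B) ⊇ FOLLOW(S) ⊇ {$,b}; new: +{$}
  S→S B: FOLLOW(S) ⊇ FIRST(B) = {a}; new: +{a}
  S→S B: FOLLOW(B) ⊇ FOLLOW(S) ⊇ {$,a,b}; new: +{a}
  S→a A: FOLLOW(A) ⊇ FOLLOW(S) ⊇ {$,a,b}; new: +{$,a,b}
  S→b C: FOLLOW(C) ⊇ FOLLOW(S) ⊇ {$,a,b}; new: +{$,b}
  S: {$,a,b}  A: {$,a,b}  B: {$,a,b}  C: {$,a,b}
pass 2: — fixpoint
  S: {$,a,b}  A: {$,a,b}  B: {$,a,b}  C: {$,a,b}

FOLLOW(S) = ["$", "a", "b"]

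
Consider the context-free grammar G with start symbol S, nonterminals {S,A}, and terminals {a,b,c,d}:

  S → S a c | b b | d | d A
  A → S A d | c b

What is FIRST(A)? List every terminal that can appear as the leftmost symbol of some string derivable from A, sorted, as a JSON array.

FIRST sets, iterate to fixpoint:
iter 1:
  A via A→c b: +{c}
  S via S→b b: +{b}
  S via S→d: +{d}
  S: {b,d}  A: {c}
iter 2:
  A via A→S A d: +{b,d}
  S: {b,d}  A: {b,c,d}
iter 3: — fixpoint
  S: {b,d}  A: {b,c,d}

FIRST(A) = ["b", "c", "d"]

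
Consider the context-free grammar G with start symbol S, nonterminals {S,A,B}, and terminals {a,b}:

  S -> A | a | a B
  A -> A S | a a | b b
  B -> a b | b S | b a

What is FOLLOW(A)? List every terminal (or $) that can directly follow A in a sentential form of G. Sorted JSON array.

Compute FIRST by fixpoint:
[1]
  A via A→a a: +{a}
  A via A→b b: +{b}
  B via B→a b: +{a}
  B via B→b S: +{b}
  S via S→A: +{a,b}
  FIRST[S]={a,b}  FIRST[A]={a,b}  FIRST[B]={a,b}
[2] done
  FIRST[S]={a,b}  FIRST[A]={a,b}  FIRST[B]={a,b}

FOLLOW iteration:
seed FOLLOW(S) with $
iter 1:
  A→A S: FOLLOW(A) ⊇ FIRST(S) = {a,b}; new: +{a,b}
  A→A S: FOLLOW(S) ⊇ FOLLOW(A) ⊇ {a,b}; new: +{a,b}
  S→A: FOLLOW(A) ⊇ FOLLOW(S) ⊇ {$,a,b}; new: +{$}
  S→a B: FOLLOW(B) ⊇ FOLLOW(S) ⊇ {$,a,b}; new: +{$,a,b}
  FOLLOW[S]={$,a,b}  FOLLOW[A]={$,a,b}  FOLLOW[B]={$,a,b}
iter 2: — fixpoint
  FOLLOW[S]={$,a,b}  FOLLOW[A]={$,a,b}  FOLLOW[B]={$,a,b}

FOLLOW(A) = ["$", "a", "b"]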